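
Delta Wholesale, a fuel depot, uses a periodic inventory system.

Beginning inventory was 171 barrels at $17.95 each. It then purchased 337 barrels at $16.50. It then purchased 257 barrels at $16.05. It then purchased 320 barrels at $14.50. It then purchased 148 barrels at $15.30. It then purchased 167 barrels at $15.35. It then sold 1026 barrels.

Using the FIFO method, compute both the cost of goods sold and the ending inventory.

Sale 1 (1026) [FIFO — oldest first]: 171 @ $17.95 + 337 @ $16.50 + 257 @ $16.05 + 261 @ $14.50 = $16,539.30
Ending inventory: 59 @ $14.50 + 148 @ $15.30 + 167 @ $15.35 = $5,683.35

COGS = $16,539.30; ending inventory = $5,683.35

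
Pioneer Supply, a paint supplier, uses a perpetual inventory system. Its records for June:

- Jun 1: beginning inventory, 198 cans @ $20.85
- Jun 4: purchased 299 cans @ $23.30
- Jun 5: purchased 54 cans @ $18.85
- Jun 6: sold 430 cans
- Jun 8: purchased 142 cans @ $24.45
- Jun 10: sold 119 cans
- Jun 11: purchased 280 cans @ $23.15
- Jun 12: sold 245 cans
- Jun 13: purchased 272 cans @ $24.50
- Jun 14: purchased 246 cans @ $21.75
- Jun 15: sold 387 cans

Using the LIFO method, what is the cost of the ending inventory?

Ending inventory = $7,104.95

Jun 6, 430 sold [LIFO — newest first]: 54 @ $18.85 + 299 @ $23.30 + 77 @ $20.85 = $9,590.05
Jun 10, 119 sold [LIFO — newest first]: 119 @ $24.45 = $2,909.55
Jun 12, 245 sold [LIFO — newest first]: 245 @ $23.15 = $5,671.75
Jun 15, 387 sold [LIFO — newest first]: 246 @ $21.75 + 141 @ $24.50 = $8,805.00
Total COGS = $9,590.05 + $2,909.55 + $5,671.75 + $8,805.00 = $26,976.35
Ending inventory: 121 @ $20.85 + 23 @ $24.45 + 35 @ $23.15 + 131 @ $24.50 = $7,104.95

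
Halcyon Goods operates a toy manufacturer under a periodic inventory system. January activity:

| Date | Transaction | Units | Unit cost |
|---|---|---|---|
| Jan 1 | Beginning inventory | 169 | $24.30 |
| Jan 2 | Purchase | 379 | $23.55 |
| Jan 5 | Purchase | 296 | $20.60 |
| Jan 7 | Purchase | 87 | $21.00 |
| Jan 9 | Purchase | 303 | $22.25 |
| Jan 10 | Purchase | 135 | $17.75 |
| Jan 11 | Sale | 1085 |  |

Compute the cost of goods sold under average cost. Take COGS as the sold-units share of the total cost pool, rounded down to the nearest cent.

Jan 11, sell 1085: 1085/1369 × $30,094.75 → $23,851.57
Ending inventory (cost pool remaining) = $6,243.18
Check: goods available $30,094.75 = COGS $23,851.57 + ending $6,243.18

COGS = $23,851.57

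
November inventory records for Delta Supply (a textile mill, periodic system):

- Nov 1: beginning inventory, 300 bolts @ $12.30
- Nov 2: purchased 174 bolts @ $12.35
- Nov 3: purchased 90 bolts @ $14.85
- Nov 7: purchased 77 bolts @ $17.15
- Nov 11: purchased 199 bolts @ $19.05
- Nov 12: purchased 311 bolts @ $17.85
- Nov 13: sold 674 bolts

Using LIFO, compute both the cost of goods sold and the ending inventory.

COGS = $11,954.80; ending inventory = $5,883.45

Nov 13, 674 sold [LIFO — newest first]: 311 @ $17.85 + 199 @ $19.05 + 77 @ $17.15 + 87 @ $14.85 = $11,954.80
Ending inventory: 300 @ $12.30 + 174 @ $12.35 + 3 @ $14.85 = $5,883.45
Check: goods available $17,838.25 = COGS $11,954.80 + ending $5,883.45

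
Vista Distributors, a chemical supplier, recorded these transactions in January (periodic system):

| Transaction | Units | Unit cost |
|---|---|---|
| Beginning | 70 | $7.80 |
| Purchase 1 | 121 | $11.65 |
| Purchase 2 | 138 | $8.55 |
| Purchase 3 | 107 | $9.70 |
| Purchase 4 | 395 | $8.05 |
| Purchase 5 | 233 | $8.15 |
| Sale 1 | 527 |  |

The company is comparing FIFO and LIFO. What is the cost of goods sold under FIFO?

FIFO COGS: 70 @ $7.80 + 121 @ $11.65 + 138 @ $8.55 + 107 @ $9.70 + 91 @ $8.05 = $4,906.00
LIFO COGS: 233 @ $8.15 + 294 @ $8.05 = $4,265.65

COGS = $4,906.00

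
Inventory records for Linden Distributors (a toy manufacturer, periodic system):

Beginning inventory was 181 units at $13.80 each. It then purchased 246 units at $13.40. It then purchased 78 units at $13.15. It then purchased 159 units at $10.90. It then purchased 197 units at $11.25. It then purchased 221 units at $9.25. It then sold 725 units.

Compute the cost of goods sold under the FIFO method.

COGS = $9,239.25

Sale 1 (725) [FIFO — oldest first]: 181 @ $13.80 + 246 @ $13.40 + 78 @ $13.15 + 159 @ $10.90 + 61 @ $11.25 = $9,239.25
Ending inventory: 136 @ $11.25 + 221 @ $9.25 = $3,574.25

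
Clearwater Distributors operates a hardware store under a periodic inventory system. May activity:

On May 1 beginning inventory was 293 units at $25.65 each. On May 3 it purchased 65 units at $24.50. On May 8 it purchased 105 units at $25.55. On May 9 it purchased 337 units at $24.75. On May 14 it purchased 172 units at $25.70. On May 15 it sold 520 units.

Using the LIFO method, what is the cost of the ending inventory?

Ending inventory = $11,509.65

May 15, 520 sold [LIFO — newest first]: 172 @ $25.70 + 337 @ $24.75 + 11 @ $25.55 = $13,042.20
Ending inventory: 293 @ $25.65 + 65 @ $24.50 + 94 @ $25.55 = $11,509.65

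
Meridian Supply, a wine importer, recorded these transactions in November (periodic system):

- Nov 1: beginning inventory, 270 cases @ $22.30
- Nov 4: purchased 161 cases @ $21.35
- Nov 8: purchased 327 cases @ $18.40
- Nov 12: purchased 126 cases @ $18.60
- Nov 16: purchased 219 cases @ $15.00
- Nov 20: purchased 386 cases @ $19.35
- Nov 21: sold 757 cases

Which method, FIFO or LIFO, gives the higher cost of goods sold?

FIFO

FIFO COGS: 270 @ $22.30 + 161 @ $21.35 + 326 @ $18.40 = $15,456.75
LIFO COGS: 386 @ $19.35 + 219 @ $15.00 + 126 @ $18.60 + 26 @ $18.40 = $13,576.10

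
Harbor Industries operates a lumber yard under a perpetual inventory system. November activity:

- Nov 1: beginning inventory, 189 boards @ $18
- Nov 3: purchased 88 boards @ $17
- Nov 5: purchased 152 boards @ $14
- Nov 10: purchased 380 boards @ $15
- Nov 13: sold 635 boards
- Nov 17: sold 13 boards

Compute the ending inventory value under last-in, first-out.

Nov 13, 635 sold [LIFO — newest first]: 380 @ $15 + 152 @ $14 + 88 @ $17 + 15 @ $18 = $9,594
Nov 17, 13 sold [LIFO — newest first]: 13 @ $18 = $234
Total COGS = $9,594 + $234 = $9,828
Ending inventory: 161 @ $18 = $2,898
Check: goods available $12,726 = COGS $9,828 + ending $2,898

Ending inventory = $2,898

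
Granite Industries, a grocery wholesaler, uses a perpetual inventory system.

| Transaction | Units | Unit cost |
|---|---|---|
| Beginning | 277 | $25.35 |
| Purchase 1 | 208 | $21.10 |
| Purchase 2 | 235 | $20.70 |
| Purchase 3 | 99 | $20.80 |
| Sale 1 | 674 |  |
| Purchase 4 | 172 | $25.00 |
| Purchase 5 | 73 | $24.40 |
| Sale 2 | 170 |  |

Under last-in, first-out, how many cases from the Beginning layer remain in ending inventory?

145

Sale 1 (674) [LIFO — newest first]: 99 @ $20.80 + 235 @ $20.70 + 208 @ $21.10 + 132 @ $25.35 = $14,658.70
Sale 2 (170) [LIFO — newest first]: 73 @ $24.40 + 97 @ $25.00 = $4,206.20
Total COGS = $14,658.70 + $4,206.20 = $18,864.90
Ending inventory: 145 @ $25.35 + 75 @ $25.00 = $5,550.75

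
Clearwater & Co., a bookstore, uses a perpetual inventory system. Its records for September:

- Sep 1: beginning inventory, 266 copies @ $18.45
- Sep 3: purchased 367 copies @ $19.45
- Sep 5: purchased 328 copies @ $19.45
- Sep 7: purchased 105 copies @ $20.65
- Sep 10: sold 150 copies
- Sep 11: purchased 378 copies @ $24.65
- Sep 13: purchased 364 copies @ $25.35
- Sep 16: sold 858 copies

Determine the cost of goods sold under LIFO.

COGS = $23,844.80

Sep 10, 150 sold [LIFO — newest first]: 105 @ $20.65 + 45 @ $19.45 = $3,043.50
Sep 16, 858 sold [LIFO — newest first]: 364 @ $25.35 + 378 @ $24.65 + 116 @ $19.45 = $20,801.30
Total COGS = $3,043.50 + $20,801.30 = $23,844.80
Ending inventory: 266 @ $18.45 + 367 @ $19.45 + 167 @ $19.45 = $15,294.00
Check: goods available $39,138.80 = COGS $23,844.80 + ending $15,294.00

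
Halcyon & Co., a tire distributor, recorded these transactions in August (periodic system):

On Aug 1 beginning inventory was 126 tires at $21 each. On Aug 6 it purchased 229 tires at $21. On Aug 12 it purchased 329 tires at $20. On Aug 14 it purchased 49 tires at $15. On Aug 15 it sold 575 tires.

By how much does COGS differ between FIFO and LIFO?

$403

FIFO COGS: 126 @ $21 + 229 @ $21 + 220 @ $20 = $11,855
LIFO COGS: 49 @ $15 + 329 @ $20 + 197 @ $21 = $11,452
Difference = |$11,855 − $11,452| = $403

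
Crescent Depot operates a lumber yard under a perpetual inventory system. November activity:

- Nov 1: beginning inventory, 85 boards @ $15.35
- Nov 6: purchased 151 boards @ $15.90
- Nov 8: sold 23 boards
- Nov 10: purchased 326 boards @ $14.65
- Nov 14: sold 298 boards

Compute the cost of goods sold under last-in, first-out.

Nov 8, 23 sold [LIFO — newest first]: 23 @ $15.90 = $365.70
Nov 14, 298 sold [LIFO — newest first]: 298 @ $14.65 = $4,365.70
Total COGS = $365.70 + $4,365.70 = $4,731.40
Ending inventory: 85 @ $15.35 + 128 @ $15.90 + 28 @ $14.65 = $3,750.15
Check: goods available $8,481.55 = COGS $4,731.40 + ending $3,750.15

COGS = $4,731.40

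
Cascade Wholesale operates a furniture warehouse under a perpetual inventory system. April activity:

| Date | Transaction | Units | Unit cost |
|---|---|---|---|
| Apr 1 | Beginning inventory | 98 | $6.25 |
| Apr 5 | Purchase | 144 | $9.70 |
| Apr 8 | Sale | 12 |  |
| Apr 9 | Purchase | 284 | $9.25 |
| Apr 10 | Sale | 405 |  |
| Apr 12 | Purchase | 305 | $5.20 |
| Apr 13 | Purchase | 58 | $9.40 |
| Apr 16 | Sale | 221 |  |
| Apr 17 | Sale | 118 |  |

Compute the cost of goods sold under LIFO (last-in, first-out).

COGS = $5,923.50

Apr 8, 12 sold [LIFO — newest first]: 12 @ $9.70 = $116.40
Apr 10, 405 sold [LIFO — newest first]: 284 @ $9.25 + 121 @ $9.70 = $3,800.70
Apr 16, 221 sold [LIFO — newest first]: 58 @ $9.40 + 163 @ $5.20 = $1,392.80
Apr 17, 118 sold [LIFO — newest first]: 118 @ $5.20 = $613.60
Total COGS = $116.40 + $3,800.70 + $1,392.80 + $613.60 = $5,923.50
Ending inventory: 98 @ $6.25 + 11 @ $9.70 + 24 @ $5.20 = $844.00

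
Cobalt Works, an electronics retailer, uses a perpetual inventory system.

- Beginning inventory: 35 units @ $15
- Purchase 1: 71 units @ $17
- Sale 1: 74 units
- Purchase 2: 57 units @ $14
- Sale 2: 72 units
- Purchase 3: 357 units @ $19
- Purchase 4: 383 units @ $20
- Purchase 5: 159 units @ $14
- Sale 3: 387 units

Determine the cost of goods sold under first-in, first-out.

COGS = $9,573

Sale 1 (74) [FIFO — oldest first]: 35 @ $15 + 39 @ $17 = $1,188
Sale 2 (72) [FIFO — oldest first]: 32 @ $17 + 40 @ $14 = $1,104
Sale 3 (387) [FIFO — oldest first]: 17 @ $14 + 357 @ $19 + 13 @ $20 = $7,281
Total COGS = $1,188 + $1,104 + $7,281 = $9,573
Ending inventory: 370 @ $20 + 159 @ $14 = $9,626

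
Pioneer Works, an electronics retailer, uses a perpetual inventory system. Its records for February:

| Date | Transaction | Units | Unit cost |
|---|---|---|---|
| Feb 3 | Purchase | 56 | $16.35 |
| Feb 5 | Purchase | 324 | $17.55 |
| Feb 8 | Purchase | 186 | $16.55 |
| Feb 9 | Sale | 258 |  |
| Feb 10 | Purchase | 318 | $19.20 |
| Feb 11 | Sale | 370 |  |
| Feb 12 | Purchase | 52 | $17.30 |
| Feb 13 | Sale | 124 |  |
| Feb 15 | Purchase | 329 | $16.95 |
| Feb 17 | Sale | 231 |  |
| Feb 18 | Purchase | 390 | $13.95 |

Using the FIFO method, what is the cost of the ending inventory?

Feb 9, 258 sold [FIFO — oldest first]: 56 @ $16.35 + 202 @ $17.55 = $4,460.70
Feb 11, 370 sold [FIFO — oldest first]: 122 @ $17.55 + 186 @ $16.55 + 62 @ $19.20 = $6,409.80
Feb 13, 124 sold [FIFO — oldest first]: 124 @ $19.20 = $2,380.80
Feb 17, 231 sold [FIFO — oldest first]: 132 @ $19.20 + 52 @ $17.30 + 47 @ $16.95 = $4,230.65
Total COGS = $4,460.70 + $6,409.80 + $2,380.80 + $4,230.65 = $17,481.95
Ending inventory: 282 @ $16.95 + 390 @ $13.95 = $10,220.40
Check: goods available $27,702.35 = COGS $17,481.95 + ending $10,220.40

Ending inventory = $10,220.40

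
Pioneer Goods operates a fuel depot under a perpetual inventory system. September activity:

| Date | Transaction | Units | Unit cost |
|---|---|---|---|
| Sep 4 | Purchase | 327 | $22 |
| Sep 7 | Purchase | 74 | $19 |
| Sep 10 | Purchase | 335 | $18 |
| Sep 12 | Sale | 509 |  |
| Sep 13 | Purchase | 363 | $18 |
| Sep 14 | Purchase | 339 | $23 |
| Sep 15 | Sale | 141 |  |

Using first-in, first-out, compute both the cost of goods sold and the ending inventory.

COGS = $13,082; ending inventory = $15,879

Sep 12, 509 sold [FIFO — oldest first]: 327 @ $22 + 74 @ $19 + 108 @ $18 = $10,544
Sep 15, 141 sold [FIFO — oldest first]: 141 @ $18 = $2,538
Total COGS = $10,544 + $2,538 = $13,082
Ending inventory: 86 @ $18 + 363 @ $18 + 339 @ $23 = $15,879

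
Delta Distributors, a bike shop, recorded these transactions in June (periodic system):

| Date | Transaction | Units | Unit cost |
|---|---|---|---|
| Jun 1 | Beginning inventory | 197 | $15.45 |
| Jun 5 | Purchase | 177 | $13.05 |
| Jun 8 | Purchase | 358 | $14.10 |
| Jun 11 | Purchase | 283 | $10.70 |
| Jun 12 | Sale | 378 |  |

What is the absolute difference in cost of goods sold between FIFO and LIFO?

FIFO COGS: 197 @ $15.45 + 177 @ $13.05 + 4 @ $14.10 = $5,409.90
LIFO COGS: 283 @ $10.70 + 95 @ $14.10 = $4,367.60
Difference = |$5,409.90 − $4,367.60| = $1,042.30

$1,042.30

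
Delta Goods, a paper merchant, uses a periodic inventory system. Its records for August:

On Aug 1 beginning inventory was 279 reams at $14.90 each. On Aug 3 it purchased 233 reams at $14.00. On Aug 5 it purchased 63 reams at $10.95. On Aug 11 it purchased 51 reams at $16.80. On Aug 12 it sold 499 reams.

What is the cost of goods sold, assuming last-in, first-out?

Aug 12, 499 sold [LIFO — newest first]: 51 @ $16.80 + 63 @ $10.95 + 233 @ $14.00 + 152 @ $14.90 = $7,073.45
Ending inventory: 127 @ $14.90 = $1,892.30

COGS = $7,073.45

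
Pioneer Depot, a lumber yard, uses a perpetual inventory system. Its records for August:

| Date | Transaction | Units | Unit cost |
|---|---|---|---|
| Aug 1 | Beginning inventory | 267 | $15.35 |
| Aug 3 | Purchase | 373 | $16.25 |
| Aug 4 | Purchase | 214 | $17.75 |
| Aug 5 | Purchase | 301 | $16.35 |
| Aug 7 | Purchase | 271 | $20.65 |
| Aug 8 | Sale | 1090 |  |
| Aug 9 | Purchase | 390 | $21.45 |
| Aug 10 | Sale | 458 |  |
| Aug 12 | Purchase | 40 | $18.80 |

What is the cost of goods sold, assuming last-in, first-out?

COGS = $28,726.50

Aug 8, 1090 sold [LIFO — newest first]: 271 @ $20.65 + 301 @ $16.35 + 214 @ $17.75 + 304 @ $16.25 = $19,256.00
Aug 10, 458 sold [LIFO — newest first]: 390 @ $21.45 + 68 @ $16.25 = $9,470.50
Total COGS = $19,256.00 + $9,470.50 = $28,726.50
Ending inventory: 267 @ $15.35 + 1 @ $16.25 + 40 @ $18.80 = $4,866.70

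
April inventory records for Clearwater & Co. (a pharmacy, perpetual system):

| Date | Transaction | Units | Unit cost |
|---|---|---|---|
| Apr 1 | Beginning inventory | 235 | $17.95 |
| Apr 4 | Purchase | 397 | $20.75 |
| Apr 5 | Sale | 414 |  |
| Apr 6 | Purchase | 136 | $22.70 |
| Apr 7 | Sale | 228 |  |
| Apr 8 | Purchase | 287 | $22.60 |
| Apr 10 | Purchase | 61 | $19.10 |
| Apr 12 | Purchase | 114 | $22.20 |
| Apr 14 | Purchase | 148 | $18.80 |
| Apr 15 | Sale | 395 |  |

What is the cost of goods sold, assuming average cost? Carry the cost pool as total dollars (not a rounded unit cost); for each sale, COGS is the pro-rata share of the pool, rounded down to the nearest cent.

COGS = $21,283.40

After Apr 1: 235 on hand, pool $4,218.25 (≈ $17.9500 each)
After Apr 4: 632 on hand, pool $12,456.00 (≈ $19.7089 each)
Apr 5, sell 414: 414/632 × $12,456.00 → $8,159.46
After Apr 6: 354 on hand, pool $7,383.74 (≈ $20.8580 each)
Apr 7, sell 228: 228/354 × $7,383.74 → $4,755.62
After Apr 8: 413 on hand, pool $9,114.32 (≈ $22.0686 each)
After Apr 10: 474 on hand, pool $10,279.42 (≈ $21.6865 each)
After Apr 12: 588 on hand, pool $12,810.22 (≈ $21.7861 each)
After Apr 14: 736 on hand, pool $15,592.62 (≈ $21.1856 each)
Apr 15, sell 395: 395/736 × $15,592.62 → $8,368.32
Total COGS = $8,159.46 + $4,755.62 + $8,368.32 = $21,283.40
Ending inventory (cost pool remaining) = $7,224.30
Check: goods available $28,507.70 = COGS $21,283.40 + ending $7,224.30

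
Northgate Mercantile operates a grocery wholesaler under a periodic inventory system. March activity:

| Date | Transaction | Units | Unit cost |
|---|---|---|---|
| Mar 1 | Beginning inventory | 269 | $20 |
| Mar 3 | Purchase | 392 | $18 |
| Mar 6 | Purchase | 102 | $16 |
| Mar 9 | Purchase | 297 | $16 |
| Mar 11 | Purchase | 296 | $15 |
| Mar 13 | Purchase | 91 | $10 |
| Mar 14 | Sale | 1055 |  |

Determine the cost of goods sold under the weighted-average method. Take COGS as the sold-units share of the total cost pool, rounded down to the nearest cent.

Mar 14, sell 1055: 1055/1447 × $24,170.00 → $17,622.21
Ending inventory (cost pool remaining) = $6,547.79

COGS = $17,622.21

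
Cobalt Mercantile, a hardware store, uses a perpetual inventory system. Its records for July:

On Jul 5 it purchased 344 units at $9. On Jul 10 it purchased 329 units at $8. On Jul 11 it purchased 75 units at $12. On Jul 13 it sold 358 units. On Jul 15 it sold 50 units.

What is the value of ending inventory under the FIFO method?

Jul 13, 358 sold [FIFO — oldest first]: 344 @ $9 + 14 @ $8 = $3,208
Jul 15, 50 sold [FIFO — oldest first]: 50 @ $8 = $400
Total COGS = $3,208 + $400 = $3,608
Ending inventory: 265 @ $8 + 75 @ $12 = $3,020

Ending inventory = $3,020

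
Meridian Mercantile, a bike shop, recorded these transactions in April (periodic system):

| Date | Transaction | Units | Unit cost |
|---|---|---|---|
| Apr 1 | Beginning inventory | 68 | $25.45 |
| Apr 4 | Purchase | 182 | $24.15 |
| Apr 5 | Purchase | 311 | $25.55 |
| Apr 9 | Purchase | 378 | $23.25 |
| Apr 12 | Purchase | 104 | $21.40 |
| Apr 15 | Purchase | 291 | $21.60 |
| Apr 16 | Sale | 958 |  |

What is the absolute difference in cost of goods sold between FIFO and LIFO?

FIFO COGS: 68 @ $25.45 + 182 @ $24.15 + 311 @ $25.55 + 378 @ $23.25 + 19 @ $21.40 = $23,267.05
LIFO COGS: 291 @ $21.60 + 104 @ $21.40 + 378 @ $23.25 + 185 @ $25.55 = $22,026.45
Difference = |$23,267.05 − $22,026.45| = $1,240.60

$1,240.60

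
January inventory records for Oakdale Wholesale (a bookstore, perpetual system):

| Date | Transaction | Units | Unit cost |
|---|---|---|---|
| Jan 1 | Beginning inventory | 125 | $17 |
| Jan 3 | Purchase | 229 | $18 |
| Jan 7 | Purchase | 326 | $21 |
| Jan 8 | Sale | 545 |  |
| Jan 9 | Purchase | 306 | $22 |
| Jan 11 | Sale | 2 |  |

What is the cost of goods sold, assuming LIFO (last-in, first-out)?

COGS = $10,832

Jan 8, 545 sold [LIFO — newest first]: 326 @ $21 + 219 @ $18 = $10,788
Jan 11, 2 sold [LIFO — newest first]: 2 @ $22 = $44
Total COGS = $10,788 + $44 = $10,832
Ending inventory: 125 @ $17 + 10 @ $18 + 304 @ $22 = $8,993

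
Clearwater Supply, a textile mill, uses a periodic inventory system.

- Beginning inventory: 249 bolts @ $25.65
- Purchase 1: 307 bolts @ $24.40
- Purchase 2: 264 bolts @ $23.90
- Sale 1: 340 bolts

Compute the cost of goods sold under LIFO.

Sale 1 (340) [LIFO — newest first]: 264 @ $23.90 + 76 @ $24.40 = $8,164.00
Ending inventory: 249 @ $25.65 + 231 @ $24.40 = $12,023.25

COGS = $8,164.00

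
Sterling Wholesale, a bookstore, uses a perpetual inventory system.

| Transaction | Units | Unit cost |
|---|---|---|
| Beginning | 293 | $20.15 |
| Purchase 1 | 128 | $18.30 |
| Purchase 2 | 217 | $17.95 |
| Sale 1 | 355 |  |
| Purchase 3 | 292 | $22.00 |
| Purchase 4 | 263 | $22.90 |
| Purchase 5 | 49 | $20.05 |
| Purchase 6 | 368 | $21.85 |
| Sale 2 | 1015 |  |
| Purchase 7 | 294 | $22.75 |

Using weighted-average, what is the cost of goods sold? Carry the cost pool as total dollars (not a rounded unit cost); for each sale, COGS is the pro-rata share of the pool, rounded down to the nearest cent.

COGS = $28,475.71

After Beginning: 293 on hand, pool $5,903.95 (≈ $20.1500 each)
After Purchase 1: 421 on hand, pool $8,246.35 (≈ $19.5875 each)
After Purchase 2: 638 on hand, pool $12,141.50 (≈ $19.0306 each)
Sale 1, sell 355: 355/638 × $12,141.50 → $6,755.85
After Purchase 3: 575 on hand, pool $11,809.65 (≈ $20.5385 each)
After Purchase 4: 838 on hand, pool $17,832.35 (≈ $21.2797 each)
After Purchase 5: 887 on hand, pool $18,814.80 (≈ $21.2117 each)
After Purchase 6: 1255 on hand, pool $26,855.60 (≈ $21.3989 each)
Sale 2, sell 1015: 1015/1255 × $26,855.60 → $21,719.86
After Purchase 7: 534 on hand, pool $11,824.24 (≈ $22.1428 each)
Total COGS = $6,755.85 + $21,719.86 = $28,475.71
Ending inventory (cost pool remaining) = $11,824.24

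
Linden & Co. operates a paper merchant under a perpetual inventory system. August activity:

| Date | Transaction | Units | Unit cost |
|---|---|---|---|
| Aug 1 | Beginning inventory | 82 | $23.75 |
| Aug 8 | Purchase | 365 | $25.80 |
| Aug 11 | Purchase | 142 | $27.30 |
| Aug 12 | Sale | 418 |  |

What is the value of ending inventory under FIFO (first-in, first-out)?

Ending inventory = $4,624.80

Aug 12, 418 sold [FIFO — oldest first]: 82 @ $23.75 + 336 @ $25.80 = $10,616.30
Ending inventory: 29 @ $25.80 + 142 @ $27.30 = $4,624.80
Check: goods available $15,241.10 = COGS $10,616.30 + ending $4,624.80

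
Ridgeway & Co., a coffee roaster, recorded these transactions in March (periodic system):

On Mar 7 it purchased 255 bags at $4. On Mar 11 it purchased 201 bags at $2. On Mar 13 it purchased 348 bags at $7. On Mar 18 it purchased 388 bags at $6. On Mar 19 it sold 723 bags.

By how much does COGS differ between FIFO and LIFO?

$1,382

FIFO COGS: 255 @ $4 + 201 @ $2 + 267 @ $7 = $3,291
LIFO COGS: 388 @ $6 + 335 @ $7 = $4,673
Difference = |$3,291 − $4,673| = $1,382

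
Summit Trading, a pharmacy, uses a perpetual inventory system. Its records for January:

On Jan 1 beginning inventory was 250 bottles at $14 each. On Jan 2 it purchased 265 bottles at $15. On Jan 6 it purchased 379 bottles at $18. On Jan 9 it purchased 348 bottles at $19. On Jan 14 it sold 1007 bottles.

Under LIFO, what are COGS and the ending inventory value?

COGS = $17,619; ending inventory = $3,290

Jan 14, 1007 sold [LIFO — newest first]: 348 @ $19 + 379 @ $18 + 265 @ $15 + 15 @ $14 = $17,619
Ending inventory: 235 @ $14 = $3,290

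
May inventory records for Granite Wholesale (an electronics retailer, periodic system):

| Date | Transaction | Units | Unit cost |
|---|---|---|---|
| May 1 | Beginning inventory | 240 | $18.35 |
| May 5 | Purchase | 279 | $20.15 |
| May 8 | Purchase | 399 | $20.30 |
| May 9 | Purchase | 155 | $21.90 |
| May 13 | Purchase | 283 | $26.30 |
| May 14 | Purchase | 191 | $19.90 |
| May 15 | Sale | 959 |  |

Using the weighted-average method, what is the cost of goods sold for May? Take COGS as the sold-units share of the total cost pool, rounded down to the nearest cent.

May 15, sell 959: 959/1547 × $32,763.85 → $20,310.62
Ending inventory (cost pool remaining) = $12,453.23

COGS = $20,310.62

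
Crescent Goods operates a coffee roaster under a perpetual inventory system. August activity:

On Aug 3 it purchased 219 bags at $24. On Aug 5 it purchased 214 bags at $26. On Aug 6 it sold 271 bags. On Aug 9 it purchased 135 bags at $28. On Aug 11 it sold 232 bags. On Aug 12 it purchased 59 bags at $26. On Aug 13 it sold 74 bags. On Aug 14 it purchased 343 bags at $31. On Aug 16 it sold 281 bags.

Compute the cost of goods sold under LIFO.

COGS = $23,645

Aug 6, 271 sold [LIFO — newest first]: 214 @ $26 + 57 @ $24 = $6,932
Aug 11, 232 sold [LIFO — newest first]: 135 @ $28 + 97 @ $24 = $6,108
Aug 13, 74 sold [LIFO — newest first]: 59 @ $26 + 15 @ $24 = $1,894
Aug 16, 281 sold [LIFO — newest first]: 281 @ $31 = $8,711
Total COGS = $6,932 + $6,108 + $1,894 + $8,711 = $23,645
Ending inventory: 50 @ $24 + 62 @ $31 = $3,122
Check: goods available $26,767 = COGS $23,645 + ending $3,122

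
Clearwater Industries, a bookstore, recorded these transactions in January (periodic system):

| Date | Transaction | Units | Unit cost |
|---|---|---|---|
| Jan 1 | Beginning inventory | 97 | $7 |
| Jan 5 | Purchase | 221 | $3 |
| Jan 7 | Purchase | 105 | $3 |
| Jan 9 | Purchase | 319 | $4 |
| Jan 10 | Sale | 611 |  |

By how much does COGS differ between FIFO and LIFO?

FIFO COGS: 97 @ $7 + 221 @ $3 + 105 @ $3 + 188 @ $4 = $2,409
LIFO COGS: 319 @ $4 + 105 @ $3 + 187 @ $3 = $2,152
Difference = |$2,409 − $2,152| = $257

$257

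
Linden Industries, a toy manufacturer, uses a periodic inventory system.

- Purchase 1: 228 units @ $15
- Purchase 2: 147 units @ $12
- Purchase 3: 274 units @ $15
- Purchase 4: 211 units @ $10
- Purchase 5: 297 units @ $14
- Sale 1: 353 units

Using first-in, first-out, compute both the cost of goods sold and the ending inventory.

Sale 1 (353) [FIFO — oldest first]: 228 @ $15 + 125 @ $12 = $4,920
Ending inventory: 22 @ $12 + 274 @ $15 + 211 @ $10 + 297 @ $14 = $10,642
Check: goods available $15,562 = COGS $4,920 + ending $10,642

COGS = $4,920; ending inventory = $10,642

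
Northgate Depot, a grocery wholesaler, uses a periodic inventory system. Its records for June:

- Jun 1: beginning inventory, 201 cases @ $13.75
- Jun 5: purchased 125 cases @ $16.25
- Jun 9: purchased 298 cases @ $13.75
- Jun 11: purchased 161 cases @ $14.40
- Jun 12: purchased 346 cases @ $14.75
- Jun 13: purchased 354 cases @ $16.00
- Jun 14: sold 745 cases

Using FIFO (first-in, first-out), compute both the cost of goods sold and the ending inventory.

COGS = $10,634.90; ending inventory = $11,343.50

Jun 14, 745 sold [FIFO — oldest first]: 201 @ $13.75 + 125 @ $16.25 + 298 @ $13.75 + 121 @ $14.40 = $10,634.90
Ending inventory: 40 @ $14.40 + 346 @ $14.75 + 354 @ $16.00 = $11,343.50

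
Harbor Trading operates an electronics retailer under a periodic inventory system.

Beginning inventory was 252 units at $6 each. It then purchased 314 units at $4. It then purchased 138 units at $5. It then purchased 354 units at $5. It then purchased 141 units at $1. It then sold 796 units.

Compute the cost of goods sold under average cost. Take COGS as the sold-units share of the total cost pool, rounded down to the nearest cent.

COGS = $3,564.40

Sale 1, sell 796: 796/1199 × $5,369.00 → $3,564.40
Ending inventory (cost pool remaining) = $1,804.60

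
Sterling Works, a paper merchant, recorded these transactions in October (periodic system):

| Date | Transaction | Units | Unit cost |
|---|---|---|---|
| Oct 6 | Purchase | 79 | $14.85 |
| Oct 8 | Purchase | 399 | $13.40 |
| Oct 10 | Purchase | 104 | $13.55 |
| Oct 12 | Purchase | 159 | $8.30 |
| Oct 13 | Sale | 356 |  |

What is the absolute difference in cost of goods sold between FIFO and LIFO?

$909.85

FIFO COGS: 79 @ $14.85 + 277 @ $13.40 = $4,884.95
LIFO COGS: 159 @ $8.30 + 104 @ $13.55 + 93 @ $13.40 = $3,975.10
Difference = |$4,884.95 − $3,975.10| = $909.85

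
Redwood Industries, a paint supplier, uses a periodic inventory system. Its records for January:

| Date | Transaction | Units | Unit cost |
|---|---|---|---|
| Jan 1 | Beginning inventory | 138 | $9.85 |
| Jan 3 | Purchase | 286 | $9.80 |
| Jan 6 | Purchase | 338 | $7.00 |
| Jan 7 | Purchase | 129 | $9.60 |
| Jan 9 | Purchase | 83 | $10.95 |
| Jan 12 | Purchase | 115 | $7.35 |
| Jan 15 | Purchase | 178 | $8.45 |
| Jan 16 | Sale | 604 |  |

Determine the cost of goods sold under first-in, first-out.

COGS = $5,422.10

Jan 16, 604 sold [FIFO — oldest first]: 138 @ $9.85 + 286 @ $9.80 + 180 @ $7.00 = $5,422.10
Ending inventory: 158 @ $7.00 + 129 @ $9.60 + 83 @ $10.95 + 115 @ $7.35 + 178 @ $8.45 = $5,602.60
Check: goods available $11,024.70 = COGS $5,422.10 + ending $5,602.60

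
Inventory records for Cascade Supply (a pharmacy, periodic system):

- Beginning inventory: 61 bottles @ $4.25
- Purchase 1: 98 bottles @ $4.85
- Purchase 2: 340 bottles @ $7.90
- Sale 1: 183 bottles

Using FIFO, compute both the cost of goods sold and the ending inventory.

Sale 1 (183) [FIFO — oldest first]: 61 @ $4.25 + 98 @ $4.85 + 24 @ $7.90 = $924.15
Ending inventory: 316 @ $7.90 = $2,496.40
Check: goods available $3,420.55 = COGS $924.15 + ending $2,496.40

COGS = $924.15; ending inventory = $2,496.40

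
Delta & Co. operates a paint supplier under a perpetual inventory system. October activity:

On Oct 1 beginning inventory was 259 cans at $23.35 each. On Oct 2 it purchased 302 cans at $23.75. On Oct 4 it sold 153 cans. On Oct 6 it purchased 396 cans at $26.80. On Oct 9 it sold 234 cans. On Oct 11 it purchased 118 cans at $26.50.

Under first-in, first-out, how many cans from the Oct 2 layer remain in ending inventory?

Oct 4, 153 sold [FIFO — oldest first]: 153 @ $23.35 = $3,572.55
Oct 9, 234 sold [FIFO — oldest first]: 106 @ $23.35 + 128 @ $23.75 = $5,515.10
Total COGS = $3,572.55 + $5,515.10 = $9,087.65
Ending inventory: 174 @ $23.75 + 396 @ $26.80 + 118 @ $26.50 = $17,872.30
Check: goods available $26,959.95 = COGS $9,087.65 + ending $17,872.30

174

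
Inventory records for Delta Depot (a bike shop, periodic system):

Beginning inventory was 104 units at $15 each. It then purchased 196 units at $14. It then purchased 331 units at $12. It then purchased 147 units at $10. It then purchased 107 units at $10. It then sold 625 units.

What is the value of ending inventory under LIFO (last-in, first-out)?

Ending inventory = $3,744

Sale 1 (625) [LIFO — newest first]: 107 @ $10 + 147 @ $10 + 331 @ $12 + 40 @ $14 = $7,072
Ending inventory: 104 @ $15 + 156 @ $14 = $3,744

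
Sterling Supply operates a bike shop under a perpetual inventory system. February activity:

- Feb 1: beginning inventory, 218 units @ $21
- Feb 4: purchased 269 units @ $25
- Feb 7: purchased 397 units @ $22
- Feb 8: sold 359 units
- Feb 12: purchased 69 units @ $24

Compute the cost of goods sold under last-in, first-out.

Feb 8, 359 sold [LIFO — newest first]: 359 @ $22 = $7,898
Ending inventory: 218 @ $21 + 269 @ $25 + 38 @ $22 + 69 @ $24 = $13,795

COGS = $7,898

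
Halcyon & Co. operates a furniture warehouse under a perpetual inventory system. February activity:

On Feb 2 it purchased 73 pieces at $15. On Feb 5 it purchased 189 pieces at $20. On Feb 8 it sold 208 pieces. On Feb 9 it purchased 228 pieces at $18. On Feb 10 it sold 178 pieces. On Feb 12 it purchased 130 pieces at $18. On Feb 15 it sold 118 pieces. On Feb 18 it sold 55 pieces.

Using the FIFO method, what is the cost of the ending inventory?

Feb 8, 208 sold [FIFO — oldest first]: 73 @ $15 + 135 @ $20 = $3,795
Feb 10, 178 sold [FIFO — oldest first]: 54 @ $20 + 124 @ $18 = $3,312
Feb 15, 118 sold [FIFO — oldest first]: 104 @ $18 + 14 @ $18 = $2,124
Feb 18, 55 sold [FIFO — oldest first]: 55 @ $18 = $990
Total COGS = $3,795 + $3,312 + $2,124 + $990 = $10,221
Ending inventory: 61 @ $18 = $1,098
Check: goods available $11,319 = COGS $10,221 + ending $1,098

Ending inventory = $1,098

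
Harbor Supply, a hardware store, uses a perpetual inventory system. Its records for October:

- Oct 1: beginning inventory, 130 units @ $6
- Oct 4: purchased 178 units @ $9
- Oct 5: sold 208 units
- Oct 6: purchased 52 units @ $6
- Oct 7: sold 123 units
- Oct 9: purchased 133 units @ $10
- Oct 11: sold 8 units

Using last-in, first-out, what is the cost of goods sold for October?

Oct 5, 208 sold [LIFO — newest first]: 178 @ $9 + 30 @ $6 = $1,782
Oct 7, 123 sold [LIFO — newest first]: 52 @ $6 + 71 @ $6 = $738
Oct 11, 8 sold [LIFO — newest first]: 8 @ $10 = $80
Total COGS = $1,782 + $738 + $80 = $2,600
Ending inventory: 29 @ $6 + 125 @ $10 = $1,424
Check: goods available $4,024 = COGS $2,600 + ending $1,424

COGS = $2,600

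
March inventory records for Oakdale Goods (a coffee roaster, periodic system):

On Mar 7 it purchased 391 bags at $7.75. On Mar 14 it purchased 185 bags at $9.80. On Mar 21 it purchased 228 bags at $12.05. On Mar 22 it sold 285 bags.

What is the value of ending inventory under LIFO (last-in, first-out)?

Mar 22, 285 sold [LIFO — newest first]: 228 @ $12.05 + 57 @ $9.80 = $3,306.00
Ending inventory: 391 @ $7.75 + 128 @ $9.80 = $4,284.65

Ending inventory = $4,284.65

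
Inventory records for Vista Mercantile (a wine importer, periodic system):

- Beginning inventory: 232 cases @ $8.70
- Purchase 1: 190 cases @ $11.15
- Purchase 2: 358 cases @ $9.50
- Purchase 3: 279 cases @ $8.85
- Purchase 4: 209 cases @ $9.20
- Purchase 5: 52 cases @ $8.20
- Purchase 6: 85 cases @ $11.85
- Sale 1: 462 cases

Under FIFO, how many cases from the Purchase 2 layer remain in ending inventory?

318

Sale 1 (462) [FIFO — oldest first]: 232 @ $8.70 + 190 @ $11.15 + 40 @ $9.50 = $4,516.90
Ending inventory: 318 @ $9.50 + 279 @ $8.85 + 209 @ $9.20 + 52 @ $8.20 + 85 @ $11.85 = $8,846.60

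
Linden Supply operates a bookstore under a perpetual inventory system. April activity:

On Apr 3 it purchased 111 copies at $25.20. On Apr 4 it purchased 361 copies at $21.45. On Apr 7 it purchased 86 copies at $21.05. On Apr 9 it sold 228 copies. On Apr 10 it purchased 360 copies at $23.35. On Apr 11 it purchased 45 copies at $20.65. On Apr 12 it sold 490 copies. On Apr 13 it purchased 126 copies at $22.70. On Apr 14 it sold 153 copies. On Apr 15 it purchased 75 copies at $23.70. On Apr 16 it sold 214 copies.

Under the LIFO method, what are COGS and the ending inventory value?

COGS = $24,333.10; ending inventory = $1,990.80

Apr 9, 228 sold [LIFO — newest first]: 86 @ $21.05 + 142 @ $21.45 = $4,856.20
Apr 12, 490 sold [LIFO — newest first]: 45 @ $20.65 + 360 @ $23.35 + 85 @ $21.45 = $11,158.50
Apr 14, 153 sold [LIFO — newest first]: 126 @ $22.70 + 27 @ $21.45 = $3,439.35
Apr 16, 214 sold [LIFO — newest first]: 75 @ $23.70 + 107 @ $21.45 + 32 @ $25.20 = $4,879.05
Total COGS = $4,856.20 + $11,158.50 + $3,439.35 + $4,879.05 = $24,333.10
Ending inventory: 79 @ $25.20 = $1,990.80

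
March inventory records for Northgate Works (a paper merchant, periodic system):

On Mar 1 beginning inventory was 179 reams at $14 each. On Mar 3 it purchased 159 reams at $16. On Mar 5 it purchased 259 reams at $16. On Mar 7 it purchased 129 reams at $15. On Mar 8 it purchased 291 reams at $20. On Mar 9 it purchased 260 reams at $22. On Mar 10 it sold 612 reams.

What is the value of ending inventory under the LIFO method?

Ending inventory = $10,214

Mar 10, 612 sold [LIFO — newest first]: 260 @ $22 + 291 @ $20 + 61 @ $15 = $12,455
Ending inventory: 179 @ $14 + 159 @ $16 + 259 @ $16 + 68 @ $15 = $10,214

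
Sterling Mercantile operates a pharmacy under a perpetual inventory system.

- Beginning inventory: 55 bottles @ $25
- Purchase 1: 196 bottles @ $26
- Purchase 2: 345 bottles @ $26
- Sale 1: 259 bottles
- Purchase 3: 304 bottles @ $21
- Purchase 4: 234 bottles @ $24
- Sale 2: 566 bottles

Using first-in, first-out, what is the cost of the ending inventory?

Sale 1 (259) [FIFO — oldest first]: 55 @ $25 + 196 @ $26 + 8 @ $26 = $6,679
Sale 2 (566) [FIFO — oldest first]: 337 @ $26 + 229 @ $21 = $13,571
Total COGS = $6,679 + $13,571 = $20,250
Ending inventory: 75 @ $21 + 234 @ $24 = $7,191

Ending inventory = $7,191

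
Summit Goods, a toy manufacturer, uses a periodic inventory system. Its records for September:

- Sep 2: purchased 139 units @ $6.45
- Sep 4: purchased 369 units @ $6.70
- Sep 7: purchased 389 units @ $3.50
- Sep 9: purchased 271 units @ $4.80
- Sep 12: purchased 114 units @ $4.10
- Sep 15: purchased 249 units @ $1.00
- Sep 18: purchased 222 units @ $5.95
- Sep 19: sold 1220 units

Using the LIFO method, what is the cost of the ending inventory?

Sep 19, 1220 sold [LIFO — newest first]: 222 @ $5.95 + 249 @ $1.00 + 114 @ $4.10 + 271 @ $4.80 + 364 @ $3.50 = $4,612.10
Ending inventory: 139 @ $6.45 + 369 @ $6.70 + 25 @ $3.50 = $3,456.35

Ending inventory = $3,456.35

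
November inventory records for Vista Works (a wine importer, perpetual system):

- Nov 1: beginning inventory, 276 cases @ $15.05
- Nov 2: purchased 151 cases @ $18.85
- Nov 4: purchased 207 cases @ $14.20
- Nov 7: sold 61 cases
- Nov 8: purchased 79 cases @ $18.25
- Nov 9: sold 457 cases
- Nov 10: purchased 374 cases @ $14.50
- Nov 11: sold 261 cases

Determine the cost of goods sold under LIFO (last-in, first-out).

Nov 7, 61 sold [LIFO — newest first]: 61 @ $14.20 = $866.20
Nov 9, 457 sold [LIFO — newest first]: 79 @ $18.25 + 146 @ $14.20 + 151 @ $18.85 + 81 @ $15.05 = $7,580.35
Nov 11, 261 sold [LIFO — newest first]: 261 @ $14.50 = $3,784.50
Total COGS = $866.20 + $7,580.35 + $3,784.50 = $12,231.05
Ending inventory: 195 @ $15.05 + 113 @ $14.50 = $4,573.25

COGS = $12,231.05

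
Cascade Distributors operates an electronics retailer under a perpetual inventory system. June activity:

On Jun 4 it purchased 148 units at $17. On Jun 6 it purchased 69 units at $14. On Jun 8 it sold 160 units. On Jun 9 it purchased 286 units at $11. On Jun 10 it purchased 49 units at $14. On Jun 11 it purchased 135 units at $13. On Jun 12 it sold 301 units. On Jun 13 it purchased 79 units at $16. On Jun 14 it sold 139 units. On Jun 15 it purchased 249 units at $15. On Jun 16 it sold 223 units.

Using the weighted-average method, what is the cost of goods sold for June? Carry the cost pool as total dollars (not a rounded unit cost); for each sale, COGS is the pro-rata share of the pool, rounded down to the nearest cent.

After Jun 4: 148 on hand, pool $2,516.00 (≈ $17.0000 each)
After Jun 6: 217 on hand, pool $3,482.00 (≈ $16.0461 each)
Jun 8, sell 160: 160/217 × $3,482.00 → $2,567.37
After Jun 9: 343 on hand, pool $4,060.63 (≈ $11.8386 each)
After Jun 10: 392 on hand, pool $4,746.63 (≈ $12.1088 each)
After Jun 11: 527 on hand, pool $6,501.63 (≈ $12.3371 each)
Jun 12, sell 301: 301/527 × $6,501.63 → $3,713.45
After Jun 13: 305 on hand, pool $4,052.18 (≈ $13.2858 each)
Jun 14, sell 139: 139/305 × $4,052.18 → $1,846.73
After Jun 15: 415 on hand, pool $5,940.45 (≈ $14.3143 each)
Jun 16, sell 223: 223/415 × $5,940.45 → $3,192.09
Total COGS = $2,567.37 + $3,713.45 + $1,846.73 + $3,192.09 = $11,319.64
Ending inventory (cost pool remaining) = $2,748.36

COGS = $11,319.64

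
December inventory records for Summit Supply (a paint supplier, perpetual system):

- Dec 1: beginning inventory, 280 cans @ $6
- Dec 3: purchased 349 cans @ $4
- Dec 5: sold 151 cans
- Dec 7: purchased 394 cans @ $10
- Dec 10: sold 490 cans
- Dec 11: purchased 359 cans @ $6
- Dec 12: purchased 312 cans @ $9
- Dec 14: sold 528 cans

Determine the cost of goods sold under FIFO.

Dec 5, 151 sold [FIFO — oldest first]: 151 @ $6 = $906
Dec 10, 490 sold [FIFO — oldest first]: 129 @ $6 + 349 @ $4 + 12 @ $10 = $2,290
Dec 14, 528 sold [FIFO — oldest first]: 382 @ $10 + 146 @ $6 = $4,696
Total COGS = $906 + $2,290 + $4,696 = $7,892
Ending inventory: 213 @ $6 + 312 @ $9 = $4,086

COGS = $7,892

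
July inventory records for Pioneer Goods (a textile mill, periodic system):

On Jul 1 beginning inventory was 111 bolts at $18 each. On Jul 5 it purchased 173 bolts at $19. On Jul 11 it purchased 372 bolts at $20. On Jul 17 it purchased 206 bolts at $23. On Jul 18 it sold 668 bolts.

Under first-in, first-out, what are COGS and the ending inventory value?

Jul 18, 668 sold [FIFO — oldest first]: 111 @ $18 + 173 @ $19 + 372 @ $20 + 12 @ $23 = $13,001
Ending inventory: 194 @ $23 = $4,462

COGS = $13,001; ending inventory = $4,462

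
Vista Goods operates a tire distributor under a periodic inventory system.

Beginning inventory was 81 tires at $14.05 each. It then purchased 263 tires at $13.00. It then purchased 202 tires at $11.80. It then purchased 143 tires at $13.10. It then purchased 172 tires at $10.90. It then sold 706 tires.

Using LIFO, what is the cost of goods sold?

Sale 1 (706) [LIFO — newest first]: 172 @ $10.90 + 143 @ $13.10 + 202 @ $11.80 + 189 @ $13.00 = $8,588.70
Ending inventory: 81 @ $14.05 + 74 @ $13.00 = $2,100.05

COGS = $8,588.70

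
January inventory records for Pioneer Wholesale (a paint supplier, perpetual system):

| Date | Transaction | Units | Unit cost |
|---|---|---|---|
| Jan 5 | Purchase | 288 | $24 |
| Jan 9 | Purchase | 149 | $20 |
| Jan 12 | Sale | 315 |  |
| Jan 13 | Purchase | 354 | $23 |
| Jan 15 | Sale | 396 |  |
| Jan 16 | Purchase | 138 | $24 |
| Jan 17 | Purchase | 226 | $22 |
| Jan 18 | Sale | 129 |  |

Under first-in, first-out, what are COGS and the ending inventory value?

Jan 12, 315 sold [FIFO — oldest first]: 288 @ $24 + 27 @ $20 = $7,452
Jan 15, 396 sold [FIFO — oldest first]: 122 @ $20 + 274 @ $23 = $8,742
Jan 18, 129 sold [FIFO — oldest first]: 80 @ $23 + 49 @ $24 = $3,016
Total COGS = $7,452 + $8,742 + $3,016 = $19,210
Ending inventory: 89 @ $24 + 226 @ $22 = $7,108
Check: goods available $26,318 = COGS $19,210 + ending $7,108

COGS = $19,210; ending inventory = $7,108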